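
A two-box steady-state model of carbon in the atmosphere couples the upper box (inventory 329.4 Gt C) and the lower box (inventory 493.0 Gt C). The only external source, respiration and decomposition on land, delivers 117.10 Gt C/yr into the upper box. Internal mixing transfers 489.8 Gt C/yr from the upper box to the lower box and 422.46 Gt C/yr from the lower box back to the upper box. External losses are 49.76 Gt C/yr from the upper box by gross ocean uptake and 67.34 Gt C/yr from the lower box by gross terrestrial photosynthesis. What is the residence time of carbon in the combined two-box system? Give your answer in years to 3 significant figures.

Residence time in the combined system uses the total inventory and the total *external* removal — internal exchanges between the two boxes cancel.
M_total = 329.4 + 493.0 = 822.40 Gt C.
ΣF_external_out = 49.76 + 67.34 = 117.10 Gt C/yr.
τ = M_total / ΣF_ext = 822.40 / 117.10 = 7.023 yr.

7.02 yr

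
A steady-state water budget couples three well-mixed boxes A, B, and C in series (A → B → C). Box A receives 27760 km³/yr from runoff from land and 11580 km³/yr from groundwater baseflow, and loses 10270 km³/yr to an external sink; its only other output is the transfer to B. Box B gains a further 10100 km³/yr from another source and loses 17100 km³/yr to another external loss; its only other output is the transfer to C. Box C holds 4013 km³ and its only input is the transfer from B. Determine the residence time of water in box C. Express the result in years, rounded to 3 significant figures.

0.182 yr

Box A: F(A→B) = (27760 + 11580) − 10270 = 29070 km³/yr.
Box B: F(B→C) = (29070 + 10100) − 17100 = 22070 km³/yr.
Box C throughput = its input = 22070 km³/yr; τ = 4013 / 22070 = 0.1818 yr.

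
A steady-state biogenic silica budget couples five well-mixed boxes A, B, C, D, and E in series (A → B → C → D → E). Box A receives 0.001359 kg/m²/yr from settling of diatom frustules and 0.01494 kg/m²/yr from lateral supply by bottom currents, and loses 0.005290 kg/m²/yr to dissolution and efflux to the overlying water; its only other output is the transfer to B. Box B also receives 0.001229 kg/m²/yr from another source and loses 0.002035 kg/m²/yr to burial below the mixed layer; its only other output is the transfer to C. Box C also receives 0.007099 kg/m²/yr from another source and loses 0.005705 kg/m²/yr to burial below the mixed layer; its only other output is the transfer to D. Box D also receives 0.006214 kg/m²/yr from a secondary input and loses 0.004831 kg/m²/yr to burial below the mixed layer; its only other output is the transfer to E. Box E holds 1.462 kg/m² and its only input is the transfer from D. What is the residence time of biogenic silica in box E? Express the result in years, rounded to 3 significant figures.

Box A: F(A→B) = (0.001359 + 0.01494) − 0.005290 = 0.011009 kg/m²/yr.
Box B: F(B→C) = (0.011009 + 0.001229) − 0.002035 = 0.010203 kg/m²/yr.
Box C: F(C→D) = (0.010203 + 0.007099) − 0.005705 = 0.011597 kg/m²/yr.
Box D: F(D→E) = (0.011597 + 0.006214) − 0.004831 = 0.012980 kg/m²/yr.
Box E throughput = its input = 0.012980 kg/m²/yr; τ = 1.462 / 0.012980 = 112.6 yr.

113 yr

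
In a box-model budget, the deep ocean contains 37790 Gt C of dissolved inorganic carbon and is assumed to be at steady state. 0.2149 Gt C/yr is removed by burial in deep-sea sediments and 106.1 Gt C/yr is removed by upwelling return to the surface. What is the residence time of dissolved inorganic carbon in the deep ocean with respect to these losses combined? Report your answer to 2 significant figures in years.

360 yr

Total removal = 0.2149 + 106.1 = 106.31 Gt C/yr.
τ = M / ΣF_out = 37790 / 106.31 = 355.5 yr.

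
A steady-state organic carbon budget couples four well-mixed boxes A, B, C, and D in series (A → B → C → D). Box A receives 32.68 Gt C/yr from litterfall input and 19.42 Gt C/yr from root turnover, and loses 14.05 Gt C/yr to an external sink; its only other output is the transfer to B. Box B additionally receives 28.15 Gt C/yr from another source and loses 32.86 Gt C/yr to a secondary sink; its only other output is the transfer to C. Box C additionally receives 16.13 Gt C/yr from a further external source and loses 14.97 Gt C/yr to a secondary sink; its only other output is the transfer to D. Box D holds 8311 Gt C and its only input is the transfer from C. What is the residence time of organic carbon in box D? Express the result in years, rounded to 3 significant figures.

241 yr

Box A: F(A→B) = (32.68 + 19.42) − 14.05 = 38.050 Gt C/yr.
Box B: F(B→C) = (38.050 + 28.15) − 32.86 = 33.340 Gt C/yr.
Box C: F(C→D) = (33.340 + 16.13) − 14.97 = 34.500 Gt C/yr.
Box D throughput = its input = 34.500 Gt C/yr; τ = 8311 / 34.500 = 240.9 yr.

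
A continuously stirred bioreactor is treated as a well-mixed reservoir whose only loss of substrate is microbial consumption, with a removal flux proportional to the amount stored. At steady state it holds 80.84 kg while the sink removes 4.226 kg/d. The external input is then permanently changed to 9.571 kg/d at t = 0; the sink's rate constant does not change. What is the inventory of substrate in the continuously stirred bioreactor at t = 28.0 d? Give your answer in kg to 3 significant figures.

τ = M₀/F₀ = 80.84/4.226 = 19.13 d; rate constant k = 1/τ.
New steady state M_∞ = F₁/k = F₁·τ = 9.571 × 19.13 = 183.09 kg.
M(t) = M_∞ + (M₀ − M_∞)·e^(−t/τ); t/τ = 28.0/19.13 = 1.464, so e^(−t/τ) = 0.2314.
M(t) = 183.09 − 102.2 × 0.2314 = 159.43 kg.

159 kg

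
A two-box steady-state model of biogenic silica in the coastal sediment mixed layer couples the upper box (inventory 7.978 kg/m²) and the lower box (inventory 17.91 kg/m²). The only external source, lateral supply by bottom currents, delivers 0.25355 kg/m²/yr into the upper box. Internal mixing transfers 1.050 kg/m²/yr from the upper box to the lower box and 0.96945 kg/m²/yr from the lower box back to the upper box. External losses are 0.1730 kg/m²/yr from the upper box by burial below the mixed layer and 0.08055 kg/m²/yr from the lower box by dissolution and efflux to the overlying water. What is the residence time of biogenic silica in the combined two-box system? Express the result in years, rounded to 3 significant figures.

102 yr

For the system as a whole, the A↔B exchange is internal and contributes nothing to the throughput; only the external sinks remove mass.
M_total = 7.978 + 17.91 = 25.888 kg/m².
ΣF_external_out = 0.1730 + 0.08055 = 0.25355 kg/m²/yr.
τ = M_total / ΣF_ext = 25.888 / 0.25355 = 102.1 yr.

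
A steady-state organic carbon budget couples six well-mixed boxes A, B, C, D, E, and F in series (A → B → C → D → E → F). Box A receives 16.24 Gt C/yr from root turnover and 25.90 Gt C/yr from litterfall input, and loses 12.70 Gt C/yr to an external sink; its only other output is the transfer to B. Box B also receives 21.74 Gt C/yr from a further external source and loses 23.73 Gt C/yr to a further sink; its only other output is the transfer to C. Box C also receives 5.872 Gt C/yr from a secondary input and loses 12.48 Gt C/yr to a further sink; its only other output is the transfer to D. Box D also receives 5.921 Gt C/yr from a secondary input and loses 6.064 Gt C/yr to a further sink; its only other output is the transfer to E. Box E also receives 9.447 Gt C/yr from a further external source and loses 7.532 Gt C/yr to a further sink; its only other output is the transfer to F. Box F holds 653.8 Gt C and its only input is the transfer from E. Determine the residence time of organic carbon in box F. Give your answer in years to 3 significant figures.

Box A: F(A→B) = (16.24 + 25.90) − 12.70 = 29.440 Gt C/yr.
Box B: F(B→C) = (29.440 + 21.74) − 23.73 = 27.450 Gt C/yr.
Box C: F(C→D) = (27.450 + 5.872) − 12.48 = 20.842 Gt C/yr.
Box D: F(D→E) = (20.842 + 5.921) − 6.064 = 20.699 Gt C/yr.
Box E: F(E→F) = (20.699 + 9.447) − 7.532 = 22.614 Gt C/yr.
Box F throughput = its input = 22.614 Gt C/yr; τ = 653.8 / 22.614 = 28.91 yr.

28.9 yr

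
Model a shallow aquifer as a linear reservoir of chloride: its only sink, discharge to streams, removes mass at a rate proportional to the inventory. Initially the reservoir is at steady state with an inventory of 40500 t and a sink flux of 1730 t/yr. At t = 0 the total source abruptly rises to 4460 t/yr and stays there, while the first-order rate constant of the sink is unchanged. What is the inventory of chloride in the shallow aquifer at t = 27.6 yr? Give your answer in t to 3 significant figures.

τ = M₀/F₀ = 40500/1730 = 23.41 yr; rate constant k = 1/τ.
New steady state M_∞ = F₁/k = F₁·τ = 4460 × 23.41 = 104410 t.
M(t) = M_∞ + (M₀ − M_∞)·e^(−t/τ); t/τ = 27.6/23.41 = 1.179, so e^(−t/τ) = 0.3076.
M(t) = 104410 − 63910 × 0.3076 = 84752 t.

84800 t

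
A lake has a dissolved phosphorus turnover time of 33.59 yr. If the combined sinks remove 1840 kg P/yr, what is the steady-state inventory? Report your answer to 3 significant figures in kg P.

61800 kg P

τ = M/F ⇒ M = τ × F = 33.59 × 1840 = 61810 kg P.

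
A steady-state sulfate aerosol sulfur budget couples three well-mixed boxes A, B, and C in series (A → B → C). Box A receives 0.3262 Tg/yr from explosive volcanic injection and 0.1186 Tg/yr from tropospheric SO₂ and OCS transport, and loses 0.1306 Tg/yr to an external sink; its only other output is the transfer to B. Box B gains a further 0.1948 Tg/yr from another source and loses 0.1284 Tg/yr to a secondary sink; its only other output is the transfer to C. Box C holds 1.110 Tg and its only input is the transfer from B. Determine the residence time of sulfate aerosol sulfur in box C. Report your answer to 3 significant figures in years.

2.92 yr

Box A: F(A→B) = (0.3262 + 0.1186) − 0.1306 = 0.31420 Tg/yr.
Box B: F(B→C) = (0.31420 + 0.1948) − 0.1284 = 0.38060 Tg/yr.
Box C throughput = its input = 0.38060 Tg/yr; τ = 1.110 / 0.38060 = 2.916 yr.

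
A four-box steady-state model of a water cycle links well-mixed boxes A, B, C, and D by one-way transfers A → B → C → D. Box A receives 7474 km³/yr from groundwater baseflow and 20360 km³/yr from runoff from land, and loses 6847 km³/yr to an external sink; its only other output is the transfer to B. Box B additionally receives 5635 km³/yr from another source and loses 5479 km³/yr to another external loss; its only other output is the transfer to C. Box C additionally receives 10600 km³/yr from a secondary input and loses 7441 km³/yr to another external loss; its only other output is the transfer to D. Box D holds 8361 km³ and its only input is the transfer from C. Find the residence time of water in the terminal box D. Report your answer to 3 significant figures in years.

Box A: F(A→B) = (7474 + 20360) − 6847 = 20987 km³/yr.
Box B: F(B→C) = (20987 + 5635) − 5479 = 21143 km³/yr.
Box C: F(C→D) = (21143 + 10600) − 7441 = 24302 km³/yr.
Box D throughput = its input = 24302 km³/yr; τ = 8361 / 24302 = 0.3440 yr.

0.344 yr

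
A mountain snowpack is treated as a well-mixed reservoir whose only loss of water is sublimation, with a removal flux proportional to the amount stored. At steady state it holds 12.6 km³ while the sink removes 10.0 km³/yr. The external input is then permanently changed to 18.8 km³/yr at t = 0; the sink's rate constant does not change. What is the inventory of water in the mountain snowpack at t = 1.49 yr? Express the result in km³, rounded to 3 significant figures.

20.3 km³

τ = M₀/F₀ = 12.6/10.0 = 1.260 yr; rate constant k = 1/τ.
New steady state M_∞ = F₁/k = F₁·τ = 18.8 × 1.260 = 23.688 km³.
M(t) = M_∞ + (M₀ − M_∞)·e^(−t/τ); t/τ = 1.49/1.260 = 1.183, so e^(−t/τ) = 0.3065.
M(t) = 23.688 − 11.09 × 0.3065 = 20.290 km³.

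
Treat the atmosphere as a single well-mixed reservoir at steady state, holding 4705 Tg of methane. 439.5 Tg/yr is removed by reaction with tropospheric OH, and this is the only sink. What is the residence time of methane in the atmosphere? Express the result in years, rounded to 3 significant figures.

10.7 yr

τ = M / F = 4705 / 439.5 = 10.71 yr.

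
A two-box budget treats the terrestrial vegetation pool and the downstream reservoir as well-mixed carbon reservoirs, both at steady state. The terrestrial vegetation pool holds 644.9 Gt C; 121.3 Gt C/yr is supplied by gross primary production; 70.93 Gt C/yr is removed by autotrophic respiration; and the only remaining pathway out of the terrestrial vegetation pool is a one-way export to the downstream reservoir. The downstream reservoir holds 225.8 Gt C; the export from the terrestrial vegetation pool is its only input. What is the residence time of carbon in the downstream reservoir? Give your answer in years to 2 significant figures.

Balance the terrestrial vegetation pool: ΣF_in = 121.30 Gt C/yr.
Export to the downstream reservoir = ΣF_in − (70.93) = 50.370 Gt C/yr.
At steady state the output of the downstream reservoir equals its input, 50.370 Gt C/yr.
τ = M / F = 225.8 / 50.370 = 4.483 yr.

4.5 yr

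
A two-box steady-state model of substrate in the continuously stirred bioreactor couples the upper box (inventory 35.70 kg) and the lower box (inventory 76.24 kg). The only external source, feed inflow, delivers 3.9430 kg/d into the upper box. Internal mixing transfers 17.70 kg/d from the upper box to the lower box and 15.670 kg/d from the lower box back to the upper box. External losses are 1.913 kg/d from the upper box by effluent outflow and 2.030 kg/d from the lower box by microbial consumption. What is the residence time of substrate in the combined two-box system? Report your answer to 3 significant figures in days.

28.4 d

For the system as a whole, the A↔B exchange is internal and contributes nothing to the throughput; only the external sinks remove mass.
M_total = 35.70 + 76.24 = 111.94 kg.
ΣF_external_out = 1.913 + 2.030 = 3.9430 kg/d.
τ = M_total / ΣF_ext = 111.94 / 3.9430 = 28.39 d.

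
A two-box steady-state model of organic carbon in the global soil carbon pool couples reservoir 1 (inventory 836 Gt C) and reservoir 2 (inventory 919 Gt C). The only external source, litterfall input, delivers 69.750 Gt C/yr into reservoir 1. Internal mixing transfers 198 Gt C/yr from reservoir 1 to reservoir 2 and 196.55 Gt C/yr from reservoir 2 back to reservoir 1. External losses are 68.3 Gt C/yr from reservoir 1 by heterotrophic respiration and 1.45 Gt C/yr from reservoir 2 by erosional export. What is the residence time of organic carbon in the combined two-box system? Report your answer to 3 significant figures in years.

Treat the two boxes together as one reservoir: the mixing fluxes between them are internal recycling, so τ = ΣM / Σ(external losses).
M_total = 836 + 919 = 1755.0 Gt C.
ΣF_external_out = 68.3 + 1.45 = 69.750 Gt C/yr.
τ = M_total / ΣF_ext = 1755.0 / 69.750 = 25.16 yr.

25.2 yr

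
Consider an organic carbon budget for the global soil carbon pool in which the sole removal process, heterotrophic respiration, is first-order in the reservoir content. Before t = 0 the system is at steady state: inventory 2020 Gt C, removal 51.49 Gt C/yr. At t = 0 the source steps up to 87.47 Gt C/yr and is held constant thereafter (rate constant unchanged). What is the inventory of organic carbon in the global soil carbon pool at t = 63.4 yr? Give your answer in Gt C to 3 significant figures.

3150 Gt C

The sink rate constant is k = F₀/M₀ = 51.49/2020 = 0.02549 yr⁻¹.
Solving dM/dt = F₁ − kM with M(0) = M₀ gives M(t) = F₁/k + (M₀ − F₁/k)·e^(−kt).
F₁/k = 87.47/0.02549 = 3431.5 Gt C; kt = 0.02549 × 63.4 = 1.616, e^(−kt) = 0.1987.
M(63.4) = 3431.5 + (2020 − 3431.5) × 0.1987 = 3431.5 − 280.4 = 3151.1 Gt C.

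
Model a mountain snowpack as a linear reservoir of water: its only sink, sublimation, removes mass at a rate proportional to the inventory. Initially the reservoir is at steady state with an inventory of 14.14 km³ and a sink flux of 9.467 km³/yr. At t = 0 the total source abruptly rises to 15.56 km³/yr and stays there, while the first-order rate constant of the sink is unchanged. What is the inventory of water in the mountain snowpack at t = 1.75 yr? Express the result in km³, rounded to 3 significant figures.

The sink rate constant is k = F₀/M₀ = 9.467/14.14 = 0.6695 yr⁻¹.
Solving dM/dt = F₁ − kM with M(0) = M₀ gives M(t) = F₁/k + (M₀ − F₁/k)·e^(−kt).
F₁/k = 15.56/0.6695 = 23.241 km³; kt = 0.6695 × 1.75 = 1.172, e^(−kt) = 0.3099.
M(1.75) = 23.241 + (14.14 − 23.241) × 0.3099 = 23.241 − 2.820 = 20.421 km³.

20.4 km³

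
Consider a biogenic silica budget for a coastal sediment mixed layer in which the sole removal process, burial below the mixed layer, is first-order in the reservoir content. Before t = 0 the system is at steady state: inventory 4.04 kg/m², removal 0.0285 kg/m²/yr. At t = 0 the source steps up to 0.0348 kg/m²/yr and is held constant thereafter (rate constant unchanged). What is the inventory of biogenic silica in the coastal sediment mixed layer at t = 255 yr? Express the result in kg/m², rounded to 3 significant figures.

The sink rate constant is k = F₀/M₀ = 0.0285/4.04 = 0.007054 yr⁻¹.
Solving dM/dt = F₁ − kM with M(0) = M₀ gives M(t) = F₁/k + (M₀ − F₁/k)·e^(−kt).
F₁/k = 0.0348/0.007054 = 4.9331 kg/m²; kt = 0.007054 × 255 = 1.799, e^(−kt) = 0.1655.
M(255) = 4.9331 + (4.04 − 4.9331) × 0.1655 = 4.9331 − 0.1478 = 4.7853 kg/m².

4.79 kg/m²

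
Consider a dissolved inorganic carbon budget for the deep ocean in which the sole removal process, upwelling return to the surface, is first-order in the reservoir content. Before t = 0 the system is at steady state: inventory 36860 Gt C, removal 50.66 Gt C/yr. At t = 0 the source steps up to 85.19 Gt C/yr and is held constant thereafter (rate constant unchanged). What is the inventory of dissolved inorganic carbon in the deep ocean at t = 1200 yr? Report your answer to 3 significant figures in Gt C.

57200 Gt C

Residence time τ = M₀/F₀ = 727.6 yr. The eventual steady state is M_∞ = M₀·(F₁/F₀) = 36860 × 85.19/50.66 = 61984 Gt C.
The anomaly ΔM(t) = M(t) − M_∞ decays as ΔM₀·e^(−t/τ) with ΔM₀ = 36860 − 61984 = −25120 Gt C.
At t = 1200 yr, e^(−t/τ) = e^(−1.649) = 0.1922, so ΔM = −4829 Gt C and M = 61984 − 4829 = 57155 Gt C.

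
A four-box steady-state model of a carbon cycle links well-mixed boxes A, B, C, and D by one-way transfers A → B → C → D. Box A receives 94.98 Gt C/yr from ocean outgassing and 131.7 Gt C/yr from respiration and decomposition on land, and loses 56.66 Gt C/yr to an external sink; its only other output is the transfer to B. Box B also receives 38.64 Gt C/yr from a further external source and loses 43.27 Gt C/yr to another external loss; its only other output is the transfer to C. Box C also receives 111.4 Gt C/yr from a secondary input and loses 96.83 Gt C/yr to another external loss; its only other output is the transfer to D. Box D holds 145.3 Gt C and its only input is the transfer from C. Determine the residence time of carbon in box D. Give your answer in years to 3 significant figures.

Box A: F(A→B) = (94.98 + 131.7) − 56.66 = 170.02 Gt C/yr.
Box B: F(B→C) = (170.02 + 38.64) − 43.27 = 165.39 Gt C/yr.
Box C: F(C→D) = (165.39 + 111.4) − 96.83 = 179.96 Gt C/yr.
Box D throughput = its input = 179.96 Gt C/yr; τ = 145.3 / 179.96 = 0.8074 yr.

0.807 yr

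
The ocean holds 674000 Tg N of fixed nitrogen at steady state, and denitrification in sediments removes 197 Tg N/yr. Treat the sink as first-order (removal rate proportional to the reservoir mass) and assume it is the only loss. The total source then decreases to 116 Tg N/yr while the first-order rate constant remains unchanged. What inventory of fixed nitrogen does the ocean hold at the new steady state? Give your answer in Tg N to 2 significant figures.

Rate constant k = F/M = 197 / 674000 = 0.0002923 yr⁻¹.
At the new steady state, source = k·M_new ⇒ M_new = 116 / 0.0002923 = 396900 Tg N.
(Equivalently M_new = M × F_new/F_old = 674000 × 116/197.)

400000 Tg N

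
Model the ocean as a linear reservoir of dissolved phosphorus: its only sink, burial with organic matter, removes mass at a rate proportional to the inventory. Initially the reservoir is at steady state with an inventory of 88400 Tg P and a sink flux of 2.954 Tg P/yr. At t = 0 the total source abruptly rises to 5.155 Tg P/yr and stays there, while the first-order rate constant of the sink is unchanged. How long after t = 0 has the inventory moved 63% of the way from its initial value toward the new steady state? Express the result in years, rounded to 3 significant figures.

τ = M₀/F₀ = 88400/2.954 = 29930 yr.
The remaining gap fraction is e^(−t/τ); 63% covered ⇒ e^(−t/τ) = 0.370.
t = −τ ln(0.370) = 29930 × 0.9943 = 29750 yr.

29800 yr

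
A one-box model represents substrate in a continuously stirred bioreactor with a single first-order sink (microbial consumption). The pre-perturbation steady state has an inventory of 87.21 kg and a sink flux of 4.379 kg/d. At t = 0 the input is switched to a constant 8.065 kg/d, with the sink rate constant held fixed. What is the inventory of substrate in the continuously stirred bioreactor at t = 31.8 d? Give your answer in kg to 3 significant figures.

Residence time τ = M₀/F₀ = 19.92 d. The eventual steady state is M_∞ = M₀·(F₁/F₀) = 87.21 × 8.065/4.379 = 160.62 kg.
The anomaly ΔM(t) = M(t) − M_∞ decays as ΔM₀·e^(−t/τ) with ΔM₀ = 87.21 − 160.62 = −73.41 kg.
At t = 31.8 d, e^(−t/τ) = e^(−1.597) = 0.2026, so ΔM = −14.87 kg and M = 160.62 − 14.87 = 145.75 kg.

146 kg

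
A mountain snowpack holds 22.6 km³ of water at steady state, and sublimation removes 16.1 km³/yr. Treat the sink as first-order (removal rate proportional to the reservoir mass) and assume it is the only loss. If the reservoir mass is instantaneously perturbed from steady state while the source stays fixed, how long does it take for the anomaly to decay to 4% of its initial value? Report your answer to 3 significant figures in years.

For a linear reservoir the anomaly decays as exp(−t/τ) with τ = M/F = 22.6/16.1 = 1.404 yr.
exp(−t/τ) = 0.04 ⇒ t = −τ ln(0.04) = 1.404 × 3.219 = 4.518 yr.

4.52 yr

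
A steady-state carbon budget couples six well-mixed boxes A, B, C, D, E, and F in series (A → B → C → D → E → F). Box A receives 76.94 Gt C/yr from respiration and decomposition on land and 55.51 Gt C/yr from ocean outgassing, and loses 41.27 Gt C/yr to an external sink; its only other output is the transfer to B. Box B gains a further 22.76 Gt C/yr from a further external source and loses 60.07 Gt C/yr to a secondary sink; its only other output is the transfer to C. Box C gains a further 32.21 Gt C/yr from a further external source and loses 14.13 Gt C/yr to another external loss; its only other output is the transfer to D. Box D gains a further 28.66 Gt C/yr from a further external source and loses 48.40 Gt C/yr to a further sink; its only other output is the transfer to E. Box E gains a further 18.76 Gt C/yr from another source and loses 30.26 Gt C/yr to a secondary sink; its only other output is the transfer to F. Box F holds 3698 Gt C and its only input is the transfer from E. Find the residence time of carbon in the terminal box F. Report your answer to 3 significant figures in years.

90.8 yr

Box A: F(A→B) = (76.94 + 55.51) − 41.27 = 91.180 Gt C/yr.
Box B: F(B→C) = (91.180 + 22.76) − 60.07 = 53.870 Gt C/yr.
Box C: F(C→D) = (53.870 + 32.21) − 14.13 = 71.950 Gt C/yr.
Box D: F(D→E) = (71.950 + 28.66) − 48.40 = 52.210 Gt C/yr.
Box E: F(E→F) = (52.210 + 18.76) − 30.26 = 40.710 Gt C/yr.
Box F throughput = its input = 40.710 Gt C/yr; τ = 3698 / 40.710 = 90.84 yr.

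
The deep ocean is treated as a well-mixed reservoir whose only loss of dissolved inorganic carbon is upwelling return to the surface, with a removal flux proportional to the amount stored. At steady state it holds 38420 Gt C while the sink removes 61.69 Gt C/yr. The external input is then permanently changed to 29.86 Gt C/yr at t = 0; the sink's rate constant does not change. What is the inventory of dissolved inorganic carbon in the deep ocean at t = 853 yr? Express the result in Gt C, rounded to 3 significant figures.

τ = M₀/F₀ = 38420/61.69 = 622.8 yr; rate constant k = 1/τ.
New steady state M_∞ = F₁/k = F₁·τ = 29.86 × 622.8 = 18597 Gt C.
M(t) = M_∞ + (M₀ − M_∞)·e^(−t/τ); t/τ = 853/622.8 = 1.370, so e^(−t/τ) = 0.2542.
M(t) = 18597 + 19820 × 0.2542 = 23636 Gt C.

23600 Gt C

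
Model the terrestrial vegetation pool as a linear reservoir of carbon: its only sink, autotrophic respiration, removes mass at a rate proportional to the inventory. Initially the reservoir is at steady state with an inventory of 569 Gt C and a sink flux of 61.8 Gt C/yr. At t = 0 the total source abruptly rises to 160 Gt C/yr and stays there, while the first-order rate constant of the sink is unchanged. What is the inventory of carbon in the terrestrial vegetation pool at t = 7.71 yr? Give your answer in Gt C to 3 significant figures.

τ = M₀/F₀ = 569/61.8 = 9.207 yr; rate constant k = 1/τ.
New steady state M_∞ = F₁/k = F₁·τ = 160 × 9.207 = 1473.1 Gt C.
M(t) = M_∞ + (M₀ − M_∞)·e^(−t/τ); t/τ = 7.71/9.207 = 0.8374, so e^(−t/τ) = 0.4328.
M(t) = 1473.1 − 904.1 × 0.4328 = 1081.8 Gt C.

1080 Gt C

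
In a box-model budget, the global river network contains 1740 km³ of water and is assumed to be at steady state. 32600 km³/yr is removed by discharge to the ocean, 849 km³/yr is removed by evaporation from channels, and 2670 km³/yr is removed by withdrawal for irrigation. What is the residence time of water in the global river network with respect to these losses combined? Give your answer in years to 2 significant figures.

0.048 yr

Total removal = 32600 + 849.0 + 2670 = 36119 km³/yr.
τ = M / ΣF_out = 1740 / 36119 = 0.04817 yr.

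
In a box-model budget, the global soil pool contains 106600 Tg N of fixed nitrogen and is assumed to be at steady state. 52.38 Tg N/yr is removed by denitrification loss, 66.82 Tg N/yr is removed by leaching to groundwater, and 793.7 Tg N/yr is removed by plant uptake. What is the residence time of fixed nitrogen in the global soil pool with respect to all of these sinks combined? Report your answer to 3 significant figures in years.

Total removal flux = 52.38 + 66.82 + 793.7 = 912.90 Tg N/yr.
τ = M / ΣF_out = 106600 / 912.90 = 116.8 yr.

117 yr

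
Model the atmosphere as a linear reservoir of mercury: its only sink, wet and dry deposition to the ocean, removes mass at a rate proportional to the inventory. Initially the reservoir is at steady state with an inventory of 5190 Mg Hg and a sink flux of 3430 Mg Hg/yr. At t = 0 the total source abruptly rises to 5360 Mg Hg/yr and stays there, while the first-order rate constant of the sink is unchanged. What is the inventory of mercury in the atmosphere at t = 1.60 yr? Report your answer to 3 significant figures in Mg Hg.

7100 Mg Hg

Residence time τ = M₀/F₀ = 1.513 yr. The eventual steady state is M_∞ = M₀·(F₁/F₀) = 5190 × 5360/3430 = 8110.3 Mg Hg.
The anomaly ΔM(t) = M(t) − M_∞ decays as ΔM₀·e^(−t/τ) with ΔM₀ = 5190 − 8110.3 = −2920 Mg Hg.
At t = 1.60 yr, e^(−t/τ) = e^(−1.057) = 0.3474, so ΔM = −1014 Mg Hg and M = 8110.3 − 1014 = 7095.9 Mg Hg.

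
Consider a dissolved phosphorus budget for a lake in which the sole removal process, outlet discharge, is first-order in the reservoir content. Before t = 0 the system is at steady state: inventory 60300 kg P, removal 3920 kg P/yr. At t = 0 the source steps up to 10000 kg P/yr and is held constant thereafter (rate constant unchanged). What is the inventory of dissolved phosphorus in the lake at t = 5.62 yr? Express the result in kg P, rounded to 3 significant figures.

Residence time τ = M₀/F₀ = 15.38 yr. The eventual steady state is M_∞ = M₀·(F₁/F₀) = 60300 × 10000/3920 = 153830 kg P.
The anomaly ΔM(t) = M(t) − M_∞ decays as ΔM₀·e^(−t/τ) with ΔM₀ = 60300 − 153830 = −93530 kg P.
At t = 5.62 yr, e^(−t/τ) = e^(−0.3653) = 0.6940, so ΔM = −64900 kg P and M = 153830 − 64900 = 88923 kg P.

88900 kg P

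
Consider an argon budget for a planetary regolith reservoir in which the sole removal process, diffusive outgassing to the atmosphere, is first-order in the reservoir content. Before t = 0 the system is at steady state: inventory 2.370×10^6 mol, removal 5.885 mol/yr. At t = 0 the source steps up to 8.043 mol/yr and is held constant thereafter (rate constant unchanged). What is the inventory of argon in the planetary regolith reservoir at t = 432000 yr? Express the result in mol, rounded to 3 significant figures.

The sink rate constant is k = F₀/M₀ = 5.885/2.370×10^6 = 2.483×10^-6 yr⁻¹.
Solving dM/dt = F₁ − kM with M(0) = M₀ gives M(t) = F₁/k + (M₀ − F₁/k)·e^(−kt).
F₁/k = 8.043/2.483×10^-6 = 3.2391×10^6 mol; kt = 2.483×10^-6 × 432000 = 1.073, e^(−kt) = 0.3421.
M(432000) = 3.2391×10^6 + (2.370×10^6 − 3.2391×10^6) × 0.3421 = 3.2391×10^6 − 297300 = 2.9418×10^6 mol.

2.94×10^6 mol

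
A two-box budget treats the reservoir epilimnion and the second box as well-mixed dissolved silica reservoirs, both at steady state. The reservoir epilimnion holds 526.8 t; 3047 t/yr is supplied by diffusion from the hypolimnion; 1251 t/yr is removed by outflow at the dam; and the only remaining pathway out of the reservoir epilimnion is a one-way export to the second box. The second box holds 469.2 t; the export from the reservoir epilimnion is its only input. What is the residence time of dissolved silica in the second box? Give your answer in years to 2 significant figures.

0.26 yr

Balance the reservoir epilimnion: ΣF_in = 3047.0 t/yr.
Export to the second box = ΣF_in − (1251) = 1796.0 t/yr.
At steady state the output of the second box equals its input, 1796.0 t/yr.
τ = M / F = 469.2 / 1796.0 = 0.2612 yr.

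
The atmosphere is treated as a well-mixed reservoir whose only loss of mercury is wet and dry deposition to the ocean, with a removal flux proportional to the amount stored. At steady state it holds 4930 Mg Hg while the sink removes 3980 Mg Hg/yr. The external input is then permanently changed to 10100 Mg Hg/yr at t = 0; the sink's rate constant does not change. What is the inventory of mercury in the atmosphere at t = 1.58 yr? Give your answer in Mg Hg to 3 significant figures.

10400 Mg Hg

The sink rate constant is k = F₀/M₀ = 3980/4930 = 0.8073 yr⁻¹.
Solving dM/dt = F₁ − kM with M(0) = M₀ gives M(t) = F₁/k + (M₀ − F₁/k)·e^(−kt).
F₁/k = 10100/0.8073 = 12511 Mg Hg; kt = 0.8073 × 1.58 = 1.276, e^(−kt) = 0.2793.
M(1.58) = 12511 + (4930 − 12511) × 0.2793 = 12511 − 2117 = 10394 Mg Hg.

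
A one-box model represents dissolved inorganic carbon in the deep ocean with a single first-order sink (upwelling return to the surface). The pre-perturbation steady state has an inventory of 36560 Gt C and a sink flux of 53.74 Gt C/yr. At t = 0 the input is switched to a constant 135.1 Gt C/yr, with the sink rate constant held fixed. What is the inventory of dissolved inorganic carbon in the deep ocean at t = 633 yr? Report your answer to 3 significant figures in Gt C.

70100 Gt C

Residence time τ = M₀/F₀ = 680.3 yr. The eventual steady state is M_∞ = M₀·(F₁/F₀) = 36560 × 135.1/53.74 = 91910 Gt C.
The anomaly ΔM(t) = M(t) − M_∞ decays as ΔM₀·e^(−t/τ) with ΔM₀ = 36560 − 91910 = −55350 Gt C.
At t = 633 yr, e^(−t/τ) = e^(−0.9305) = 0.3944, so ΔM = −21830 Gt C and M = 91910 − 21830 = 70082 Gt C.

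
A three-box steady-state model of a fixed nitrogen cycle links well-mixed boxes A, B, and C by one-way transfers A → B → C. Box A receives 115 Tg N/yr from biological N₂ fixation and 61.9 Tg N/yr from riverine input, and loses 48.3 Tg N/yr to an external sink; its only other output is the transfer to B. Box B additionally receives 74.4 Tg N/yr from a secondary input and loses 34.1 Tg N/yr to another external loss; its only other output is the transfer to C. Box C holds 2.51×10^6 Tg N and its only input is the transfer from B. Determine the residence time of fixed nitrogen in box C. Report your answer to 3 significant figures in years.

14900 yr

Box A: F(A→B) = (115 + 61.9) − 48.3 = 128.60 Tg N/yr.
Box B: F(B→C) = (128.60 + 74.4) − 34.1 = 168.90 Tg N/yr.
Box C throughput = its input = 168.90 Tg N/yr; τ = 2.51×10^6 / 168.90 = 14860 yr.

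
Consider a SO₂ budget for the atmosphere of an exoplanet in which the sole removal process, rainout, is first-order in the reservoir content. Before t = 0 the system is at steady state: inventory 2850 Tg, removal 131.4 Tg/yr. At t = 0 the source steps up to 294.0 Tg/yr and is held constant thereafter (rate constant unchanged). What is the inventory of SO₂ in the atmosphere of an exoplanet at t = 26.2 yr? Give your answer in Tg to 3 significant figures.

5320 Tg

The sink rate constant is k = F₀/M₀ = 131.4/2850 = 0.04611 yr⁻¹.
Solving dM/dt = F₁ − kM with M(0) = M₀ gives M(t) = F₁/k + (M₀ − F₁/k)·e^(−kt).
F₁/k = 294.0/0.04611 = 6376.7 Tg; kt = 0.04611 × 26.2 = 1.208, e^(−kt) = 0.2988.
M(26.2) = 6376.7 + (2850 − 6376.7) × 0.2988 = 6376.7 − 1054 = 5322.9 Tg.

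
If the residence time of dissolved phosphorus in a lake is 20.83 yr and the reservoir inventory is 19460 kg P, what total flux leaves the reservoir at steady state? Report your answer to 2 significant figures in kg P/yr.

F = M / τ = 19460 / 20.83 = 934.2 kg P/yr.

930 kg P/yr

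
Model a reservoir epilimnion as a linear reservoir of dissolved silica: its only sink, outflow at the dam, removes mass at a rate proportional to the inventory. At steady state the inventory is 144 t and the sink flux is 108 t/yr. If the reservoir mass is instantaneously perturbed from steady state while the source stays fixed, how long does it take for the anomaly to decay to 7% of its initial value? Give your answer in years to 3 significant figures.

3.55 yr

For a linear reservoir the anomaly decays as exp(−t/τ) with τ = M/F = 144/108 = 1.333 yr.
exp(−t/τ) = 0.07 ⇒ t = −τ ln(0.07) = 1.333 × 2.659 = 3.546 yr.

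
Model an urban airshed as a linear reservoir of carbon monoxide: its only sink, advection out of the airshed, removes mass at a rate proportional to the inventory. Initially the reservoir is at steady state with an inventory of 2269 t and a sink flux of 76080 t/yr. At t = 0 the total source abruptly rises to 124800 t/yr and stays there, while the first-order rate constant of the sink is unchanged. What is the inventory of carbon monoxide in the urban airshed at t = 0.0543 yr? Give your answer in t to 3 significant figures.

3490 t

Residence time τ = M₀/F₀ = 0.02982 yr. The eventual steady state is M_∞ = M₀·(F₁/F₀) = 2269 × 124800/76080 = 3722.0 t.
The anomaly ΔM(t) = M(t) − M_∞ decays as ΔM₀·e^(−t/τ) with ΔM₀ = 2269 − 3722.0 = −1453 t.
At t = 0.0543 yr, e^(−t/τ) = e^(−1.821) = 0.1619, so ΔM = −235.3 t and M = 3722.0 − 235.3 = 3486.8 t.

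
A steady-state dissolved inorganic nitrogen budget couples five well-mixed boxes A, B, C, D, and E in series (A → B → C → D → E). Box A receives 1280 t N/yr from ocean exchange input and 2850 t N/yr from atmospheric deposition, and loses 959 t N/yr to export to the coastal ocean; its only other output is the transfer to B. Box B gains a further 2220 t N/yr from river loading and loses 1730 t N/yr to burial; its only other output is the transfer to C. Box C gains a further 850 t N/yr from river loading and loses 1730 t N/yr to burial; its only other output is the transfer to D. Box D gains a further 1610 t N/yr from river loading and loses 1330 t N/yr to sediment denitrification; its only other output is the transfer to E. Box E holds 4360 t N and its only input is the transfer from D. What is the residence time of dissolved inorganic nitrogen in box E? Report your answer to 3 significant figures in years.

Box A: F(A→B) = (1280 + 2850) − 959 = 3171.0 t N/yr.
Box B: F(B→C) = (3171.0 + 2220) − 1730 = 3661.0 t N/yr.
Box C: F(C→D) = (3661.0 + 850) − 1730 = 2781.0 t N/yr.
Box D: F(D→E) = (2781.0 + 1610) − 1330 = 3061.0 t N/yr.
Box E throughput = its input = 3061.0 t N/yr; τ = 4360 / 3061.0 = 1.424 yr.

1.42 yr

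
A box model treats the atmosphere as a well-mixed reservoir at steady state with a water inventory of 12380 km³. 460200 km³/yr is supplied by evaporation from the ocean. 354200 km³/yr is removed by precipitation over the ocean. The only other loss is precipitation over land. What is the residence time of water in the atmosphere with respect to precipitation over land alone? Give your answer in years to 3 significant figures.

At steady state ΣF_in = ΣF_out.
ΣF_in = 460200 km³/yr.
Precipitation over land flux = ΣF_in − (354200) = 460200 − 354200 = 106000 km³/yr.
τ = M / F = 12380 / 106000 = 0.1168 yr.

0.117 yr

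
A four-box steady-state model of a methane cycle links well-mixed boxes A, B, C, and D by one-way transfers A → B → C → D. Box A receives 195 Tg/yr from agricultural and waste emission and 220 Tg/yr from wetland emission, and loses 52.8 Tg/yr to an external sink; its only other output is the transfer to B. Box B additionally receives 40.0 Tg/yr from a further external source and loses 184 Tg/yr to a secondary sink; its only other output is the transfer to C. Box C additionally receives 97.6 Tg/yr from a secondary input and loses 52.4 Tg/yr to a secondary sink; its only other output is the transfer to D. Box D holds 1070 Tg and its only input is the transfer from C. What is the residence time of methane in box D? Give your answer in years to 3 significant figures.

4.06 yr

Box A: F(A→B) = (195 + 220) − 52.8 = 362.20 Tg/yr.
Box B: F(B→C) = (362.20 + 40.0) − 184 = 218.20 Tg/yr.
Box C: F(C→D) = (218.20 + 97.6) − 52.4 = 263.40 Tg/yr.
Box D throughput = its input = 263.40 Tg/yr; τ = 1070 / 263.40 = 4.062 yr.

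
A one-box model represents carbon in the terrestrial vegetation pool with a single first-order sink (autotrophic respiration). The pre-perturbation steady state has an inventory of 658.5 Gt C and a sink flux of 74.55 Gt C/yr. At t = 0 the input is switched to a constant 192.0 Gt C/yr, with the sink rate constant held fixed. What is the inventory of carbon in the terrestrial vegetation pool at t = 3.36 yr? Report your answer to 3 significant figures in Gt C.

987 Gt C

Residence time τ = M₀/F₀ = 8.833 yr. The eventual steady state is M_∞ = M₀·(F₁/F₀) = 658.5 × 192.0/74.55 = 1695.9 Gt C.
The anomaly ΔM(t) = M(t) − M_∞ decays as ΔM₀·e^(−t/τ) with ΔM₀ = 658.5 − 1695.9 = −1037 Gt C.
At t = 3.36 yr, e^(−t/τ) = e^(−0.3804) = 0.6836, so ΔM = −709.2 Gt C and M = 1695.9 − 709.2 = 986.75 Gt C.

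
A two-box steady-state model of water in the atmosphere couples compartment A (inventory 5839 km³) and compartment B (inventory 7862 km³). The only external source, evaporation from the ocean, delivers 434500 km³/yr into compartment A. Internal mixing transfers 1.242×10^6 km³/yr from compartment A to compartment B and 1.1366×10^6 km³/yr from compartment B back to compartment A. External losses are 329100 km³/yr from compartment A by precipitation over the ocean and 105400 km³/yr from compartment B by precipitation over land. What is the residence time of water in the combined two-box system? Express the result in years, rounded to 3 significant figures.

0.0315 yr

Treat the two boxes together as one reservoir: the mixing fluxes between them are internal recycling, so τ = ΣM / Σ(external losses).
M_total = 5839 + 7862 = 13701 km³.
ΣF_external_out = 329100 + 105400 = 434500 km³/yr.
τ = M_total / ΣF_ext = 13701 / 434500 = 0.03153 yr.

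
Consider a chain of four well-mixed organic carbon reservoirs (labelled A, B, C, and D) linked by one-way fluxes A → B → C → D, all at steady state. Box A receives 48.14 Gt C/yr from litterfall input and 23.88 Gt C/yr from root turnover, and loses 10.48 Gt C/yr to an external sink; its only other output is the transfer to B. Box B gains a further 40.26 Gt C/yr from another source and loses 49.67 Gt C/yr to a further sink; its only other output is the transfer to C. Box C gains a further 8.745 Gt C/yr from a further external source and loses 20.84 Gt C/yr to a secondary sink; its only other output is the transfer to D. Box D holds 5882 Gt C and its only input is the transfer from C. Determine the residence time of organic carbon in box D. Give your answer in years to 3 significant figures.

147 yr

Box A: F(A→B) = (48.14 + 23.88) − 10.48 = 61.540 Gt C/yr.
Box B: F(B→C) = (61.540 + 40.26) − 49.67 = 52.130 Gt C/yr.
Box C: F(C→D) = (52.130 + 8.745) − 20.84 = 40.035 Gt C/yr.
Box D throughput = its input = 40.035 Gt C/yr; τ = 5882 / 40.035 = 146.9 yr.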